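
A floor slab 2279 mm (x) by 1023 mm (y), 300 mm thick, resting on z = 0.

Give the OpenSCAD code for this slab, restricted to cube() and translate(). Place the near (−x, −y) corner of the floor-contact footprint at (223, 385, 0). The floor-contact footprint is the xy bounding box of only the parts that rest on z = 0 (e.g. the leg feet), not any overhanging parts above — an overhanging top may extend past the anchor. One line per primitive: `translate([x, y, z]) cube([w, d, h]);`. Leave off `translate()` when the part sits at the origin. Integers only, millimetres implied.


translate([223, 385, 0]) cube([2279, 1023, 300]);


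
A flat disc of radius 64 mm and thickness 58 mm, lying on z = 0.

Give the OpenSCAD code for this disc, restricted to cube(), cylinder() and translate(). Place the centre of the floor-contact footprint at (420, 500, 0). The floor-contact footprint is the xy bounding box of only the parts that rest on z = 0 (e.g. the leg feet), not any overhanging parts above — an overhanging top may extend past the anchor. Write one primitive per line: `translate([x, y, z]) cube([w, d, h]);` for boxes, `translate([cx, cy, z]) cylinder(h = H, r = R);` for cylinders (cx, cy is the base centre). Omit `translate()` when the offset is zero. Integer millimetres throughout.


translate([420, 500, 0]) cylinder(h = 58, r = 64);


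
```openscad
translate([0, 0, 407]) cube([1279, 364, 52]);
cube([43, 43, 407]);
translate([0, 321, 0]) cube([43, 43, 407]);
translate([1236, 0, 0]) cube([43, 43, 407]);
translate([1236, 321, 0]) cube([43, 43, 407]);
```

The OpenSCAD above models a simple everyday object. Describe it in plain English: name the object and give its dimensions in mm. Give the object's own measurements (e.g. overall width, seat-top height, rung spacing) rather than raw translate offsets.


A bench: a 1279×364 mm seat slab, 52 mm thick, top at z = 459 mm, on four 43×43 mm square legs flush with the seat corners and standing on z = 0.


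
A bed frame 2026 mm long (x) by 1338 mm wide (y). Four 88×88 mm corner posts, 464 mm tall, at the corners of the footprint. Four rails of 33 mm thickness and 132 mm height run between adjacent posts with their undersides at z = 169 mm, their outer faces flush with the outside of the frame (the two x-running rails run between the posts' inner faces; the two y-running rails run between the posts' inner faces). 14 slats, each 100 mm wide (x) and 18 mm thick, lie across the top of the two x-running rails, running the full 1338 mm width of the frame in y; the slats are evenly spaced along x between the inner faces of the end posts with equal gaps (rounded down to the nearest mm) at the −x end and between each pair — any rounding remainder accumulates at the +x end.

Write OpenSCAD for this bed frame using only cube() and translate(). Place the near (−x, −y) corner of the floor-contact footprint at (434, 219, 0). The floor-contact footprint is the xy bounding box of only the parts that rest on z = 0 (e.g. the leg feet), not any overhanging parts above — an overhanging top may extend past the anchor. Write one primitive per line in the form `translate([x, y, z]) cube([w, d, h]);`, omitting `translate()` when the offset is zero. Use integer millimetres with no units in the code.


translate([434, 219, 0]) cube([88, 88, 464]);
translate([434, 1469, 0]) cube([88, 88, 464]);
translate([2372, 219, 0]) cube([88, 88, 464]);
translate([2372, 1469, 0]) cube([88, 88, 464]);
translate([522, 219, 169]) cube([1850, 33, 132]);
translate([522, 1524, 169]) cube([1850, 33, 132]);
translate([434, 307, 169]) cube([33, 1162, 132]);
translate([2427, 307, 169]) cube([33, 1162, 132]);
translate([552, 219, 301]) cube([100, 1338, 18]);
translate([682, 219, 301]) cube([100, 1338, 18]);
translate([812, 219, 301]) cube([100, 1338, 18]);
translate([942, 219, 301]) cube([100, 1338, 18]);
translate([1072, 219, 301]) cube([100, 1338, 18]);
translate([1202, 219, 301]) cube([100, 1338, 18]);
translate([1332, 219, 301]) cube([100, 1338, 18]);
translate([1462, 219, 301]) cube([100, 1338, 18]);
translate([1592, 219, 301]) cube([100, 1338, 18]);
translate([1722, 219, 301]) cube([100, 1338, 18]);
translate([1852, 219, 301]) cube([100, 1338, 18]);
translate([1982, 219, 301]) cube([100, 1338, 18]);
translate([2112, 219, 301]) cube([100, 1338, 18]);
translate([2242, 219, 301]) cube([100, 1338, 18]);


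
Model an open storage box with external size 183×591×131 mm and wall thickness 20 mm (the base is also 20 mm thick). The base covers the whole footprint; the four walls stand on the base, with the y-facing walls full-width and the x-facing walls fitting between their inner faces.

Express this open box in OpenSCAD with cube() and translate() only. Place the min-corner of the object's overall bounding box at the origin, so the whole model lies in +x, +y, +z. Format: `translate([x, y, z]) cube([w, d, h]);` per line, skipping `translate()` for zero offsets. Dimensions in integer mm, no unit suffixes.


cube([183, 591, 20]);
translate([0, 0, 20]) cube([183, 20, 111]);
translate([0, 571, 20]) cube([183, 20, 111]);
translate([0, 20, 20]) cube([20, 551, 111]);
translate([163, 20, 20]) cube([20, 551, 111]);


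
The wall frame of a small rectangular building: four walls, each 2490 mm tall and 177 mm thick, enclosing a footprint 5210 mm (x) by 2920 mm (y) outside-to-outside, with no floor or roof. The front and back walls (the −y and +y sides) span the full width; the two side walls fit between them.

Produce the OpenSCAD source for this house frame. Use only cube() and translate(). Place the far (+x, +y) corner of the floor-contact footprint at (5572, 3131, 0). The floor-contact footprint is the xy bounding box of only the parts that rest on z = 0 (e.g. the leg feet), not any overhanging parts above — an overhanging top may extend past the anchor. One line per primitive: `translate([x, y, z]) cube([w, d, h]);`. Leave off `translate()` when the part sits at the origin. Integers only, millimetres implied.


translate([362, 211, 0]) cube([5210, 177, 2490]);
translate([362, 2954, 0]) cube([5210, 177, 2490]);
translate([362, 388, 0]) cube([177, 2566, 2490]);
translate([5395, 388, 0]) cube([177, 2566, 2490]);


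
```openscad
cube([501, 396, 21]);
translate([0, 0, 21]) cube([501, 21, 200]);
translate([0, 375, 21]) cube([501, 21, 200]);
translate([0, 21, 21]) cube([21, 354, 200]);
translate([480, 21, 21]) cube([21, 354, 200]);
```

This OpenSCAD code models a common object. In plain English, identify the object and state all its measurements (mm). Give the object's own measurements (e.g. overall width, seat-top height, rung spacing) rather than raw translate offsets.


An open-topped rectangular box: outside dimensions 501×396×221 mm, with a uniform wall and base thickness of 21 mm. The base is a full 501×396 slab on the floor; four walls sit on top of the base. The front and back walls (the −y and +y sides) span the full width; the two side walls fit between them.


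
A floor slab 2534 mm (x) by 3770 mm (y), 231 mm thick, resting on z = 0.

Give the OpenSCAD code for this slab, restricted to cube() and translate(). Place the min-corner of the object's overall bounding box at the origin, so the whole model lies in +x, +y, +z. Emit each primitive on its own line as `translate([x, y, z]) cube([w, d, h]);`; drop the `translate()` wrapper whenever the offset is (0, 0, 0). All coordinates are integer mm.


cube([2534, 3770, 231]);


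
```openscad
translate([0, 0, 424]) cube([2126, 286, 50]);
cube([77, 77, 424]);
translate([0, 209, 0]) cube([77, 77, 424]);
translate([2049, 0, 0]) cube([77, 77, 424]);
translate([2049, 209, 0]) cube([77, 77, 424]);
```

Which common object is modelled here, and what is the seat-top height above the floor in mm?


A bench. The seat-top height is 474 mm.

A long slab on four corner posts — a bench. The slab sits at z = 424 with thickness 50, so the top is 424 + 50 = 474 mm.


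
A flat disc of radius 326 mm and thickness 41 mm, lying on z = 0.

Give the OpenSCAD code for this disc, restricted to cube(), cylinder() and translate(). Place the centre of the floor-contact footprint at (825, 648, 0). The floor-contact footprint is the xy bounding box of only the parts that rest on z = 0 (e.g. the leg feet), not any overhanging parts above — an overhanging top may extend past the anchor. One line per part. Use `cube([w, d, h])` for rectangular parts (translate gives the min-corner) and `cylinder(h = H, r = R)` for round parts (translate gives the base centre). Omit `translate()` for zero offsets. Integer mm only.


translate([825, 648, 0]) cylinder(h = 41, r = 326);


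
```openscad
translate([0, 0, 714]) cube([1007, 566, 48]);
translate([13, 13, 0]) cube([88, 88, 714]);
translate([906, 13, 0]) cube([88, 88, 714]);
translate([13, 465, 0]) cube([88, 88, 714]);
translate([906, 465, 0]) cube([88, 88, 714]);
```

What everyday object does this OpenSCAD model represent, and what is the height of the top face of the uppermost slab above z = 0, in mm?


A table. The table height is 762 mm.

A 1007×566×48 slab sits at z = 714 on four 88 mm square posts — a table. The top surface is at 714 + 48 = 762 mm.


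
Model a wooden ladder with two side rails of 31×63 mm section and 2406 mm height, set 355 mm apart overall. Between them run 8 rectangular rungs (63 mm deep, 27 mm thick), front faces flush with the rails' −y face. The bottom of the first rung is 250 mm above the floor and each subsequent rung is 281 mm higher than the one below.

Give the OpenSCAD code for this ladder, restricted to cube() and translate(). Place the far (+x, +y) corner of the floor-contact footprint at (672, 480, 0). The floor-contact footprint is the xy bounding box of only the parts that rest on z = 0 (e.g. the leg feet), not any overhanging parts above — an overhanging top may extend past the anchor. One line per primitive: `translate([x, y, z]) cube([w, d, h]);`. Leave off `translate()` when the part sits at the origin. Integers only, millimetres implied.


translate([317, 417, 0]) cube([31, 63, 2406]);
translate([641, 417, 0]) cube([31, 63, 2406]);
translate([348, 417, 250]) cube([293, 63, 27]);
translate([348, 417, 531]) cube([293, 63, 27]);
translate([348, 417, 812]) cube([293, 63, 27]);
translate([348, 417, 1093]) cube([293, 63, 27]);
translate([348, 417, 1374]) cube([293, 63, 27]);
translate([348, 417, 1655]) cube([293, 63, 27]);
translate([348, 417, 1936]) cube([293, 63, 27]);
translate([348, 417, 2217]) cube([293, 63, 27]);


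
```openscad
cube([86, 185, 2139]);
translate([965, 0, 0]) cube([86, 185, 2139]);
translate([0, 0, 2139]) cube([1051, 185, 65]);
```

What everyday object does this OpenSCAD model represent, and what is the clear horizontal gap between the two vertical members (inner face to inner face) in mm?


A door frame. The clear opening width is 879 mm.

Two 2139 mm tall posts with a header on top — a door frame. The left jamb is 86 mm wide at x = 0; the right jamb starts at x = 965. The clear opening is 965 − 86 = 879 mm.


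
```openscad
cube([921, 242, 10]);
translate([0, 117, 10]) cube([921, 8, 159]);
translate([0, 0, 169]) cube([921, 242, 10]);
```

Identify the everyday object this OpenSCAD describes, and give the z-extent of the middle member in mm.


An I-beam. The web height is 159 mm.

Two wide flanges with a thin centred web — an I-beam. Overall 179 mm minus two 10 mm flanges gives a web of 179 − 2·10 = 159 mm.


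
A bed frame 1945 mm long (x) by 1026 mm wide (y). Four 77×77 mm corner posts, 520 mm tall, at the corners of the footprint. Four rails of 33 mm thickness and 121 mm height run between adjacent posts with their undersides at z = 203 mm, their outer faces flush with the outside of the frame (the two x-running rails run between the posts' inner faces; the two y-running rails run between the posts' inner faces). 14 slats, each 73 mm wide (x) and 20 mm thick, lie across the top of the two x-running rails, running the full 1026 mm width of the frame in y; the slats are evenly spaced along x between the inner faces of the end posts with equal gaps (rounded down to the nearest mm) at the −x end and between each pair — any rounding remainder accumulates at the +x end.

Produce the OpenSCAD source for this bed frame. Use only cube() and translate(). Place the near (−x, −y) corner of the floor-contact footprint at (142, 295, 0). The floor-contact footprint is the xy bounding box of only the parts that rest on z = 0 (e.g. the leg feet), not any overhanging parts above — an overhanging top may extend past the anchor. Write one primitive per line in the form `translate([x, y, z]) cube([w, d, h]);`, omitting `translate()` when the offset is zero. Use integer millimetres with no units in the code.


// slat z = rail_z + rail_h = 203 + 121 = 324
// slat gap = ⌊(1791 − 14·73) / 15⌋ = 51
translate([142, 295, 0]) cube([77, 77, 520]);
translate([142, 1244, 0]) cube([77, 77, 520]);
translate([2010, 295, 0]) cube([77, 77, 520]);
translate([2010, 1244, 0]) cube([77, 77, 520]);
translate([219, 295, 203]) cube([1791, 33, 121]);
translate([219, 1288, 203]) cube([1791, 33, 121]);
translate([142, 372, 203]) cube([33, 872, 121]);
translate([2054, 372, 203]) cube([33, 872, 121]);
translate([270, 295, 324]) cube([73, 1026, 20]);
translate([394, 295, 324]) cube([73, 1026, 20]);
translate([518, 295, 324]) cube([73, 1026, 20]);
translate([642, 295, 324]) cube([73, 1026, 20]);
translate([766, 295, 324]) cube([73, 1026, 20]);
translate([890, 295, 324]) cube([73, 1026, 20]);
translate([1014, 295, 324]) cube([73, 1026, 20]);
translate([1138, 295, 324]) cube([73, 1026, 20]);
translate([1262, 295, 324]) cube([73, 1026, 20]);
translate([1386, 295, 324]) cube([73, 1026, 20]);
translate([1510, 295, 324]) cube([73, 1026, 20]);
translate([1634, 295, 324]) cube([73, 1026, 20]);
translate([1758, 295, 324]) cube([73, 1026, 20]);
translate([1882, 295, 324]) cube([73, 1026, 20]);


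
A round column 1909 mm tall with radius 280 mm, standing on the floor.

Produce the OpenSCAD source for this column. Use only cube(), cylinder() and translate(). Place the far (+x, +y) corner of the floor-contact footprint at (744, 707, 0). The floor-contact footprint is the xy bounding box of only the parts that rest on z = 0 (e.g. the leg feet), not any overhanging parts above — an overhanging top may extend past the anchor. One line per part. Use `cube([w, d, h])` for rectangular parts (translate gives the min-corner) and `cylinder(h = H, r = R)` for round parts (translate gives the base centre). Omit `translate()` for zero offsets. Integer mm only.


translate([464, 427, 0]) cylinder(h = 1909, r = 280);


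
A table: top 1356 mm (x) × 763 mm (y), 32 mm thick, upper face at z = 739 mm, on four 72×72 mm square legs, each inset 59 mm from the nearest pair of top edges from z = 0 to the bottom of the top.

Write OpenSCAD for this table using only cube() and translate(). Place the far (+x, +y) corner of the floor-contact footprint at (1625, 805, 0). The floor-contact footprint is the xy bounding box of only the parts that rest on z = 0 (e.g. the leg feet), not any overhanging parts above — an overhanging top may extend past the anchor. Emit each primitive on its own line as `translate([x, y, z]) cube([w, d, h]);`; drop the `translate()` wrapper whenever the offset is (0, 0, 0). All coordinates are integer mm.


// leg_h = 739 - 32 = 707
translate([328, 101, 707]) cube([1356, 763, 32]);
translate([387, 160, 0]) cube([72, 72, 707]);
translate([1553, 160, 0]) cube([72, 72, 707]);
translate([387, 733, 0]) cube([72, 72, 707]);
translate([1553, 733, 0]) cube([72, 72, 707]);


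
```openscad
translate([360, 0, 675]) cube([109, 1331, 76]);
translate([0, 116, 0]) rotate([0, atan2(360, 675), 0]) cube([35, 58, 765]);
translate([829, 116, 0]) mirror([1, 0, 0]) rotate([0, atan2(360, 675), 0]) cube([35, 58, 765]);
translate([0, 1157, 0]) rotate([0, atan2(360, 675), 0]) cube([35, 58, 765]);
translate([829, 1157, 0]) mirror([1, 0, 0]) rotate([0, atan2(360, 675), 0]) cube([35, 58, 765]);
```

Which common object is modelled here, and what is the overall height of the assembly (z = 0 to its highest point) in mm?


A sawhorse. The overall height is 751 mm.

A beam across two mirrored pairs of raked legs — a sawhorse. The beam's underside is at z = 675 (matching the legs' vertical rise in atan2(360, 675)) and the beam is 76 mm tall, so its top is at 675 + 76 = 751 mm. The raked legs top out at the beam's underside, so that is the highest point.


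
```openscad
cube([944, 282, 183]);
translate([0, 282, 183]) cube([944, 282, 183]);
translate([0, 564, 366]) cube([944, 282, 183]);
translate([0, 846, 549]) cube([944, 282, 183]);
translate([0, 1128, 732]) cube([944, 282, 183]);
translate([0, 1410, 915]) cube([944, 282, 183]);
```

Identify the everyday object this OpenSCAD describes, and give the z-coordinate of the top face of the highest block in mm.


A staircase. The total rise is 1098 mm.

6 identical blocks, each offset up and back from the previous — a staircase. Each step is 183 mm tall and there are 6 of them, so the total rise is 6 × 183 = 1098 mm.


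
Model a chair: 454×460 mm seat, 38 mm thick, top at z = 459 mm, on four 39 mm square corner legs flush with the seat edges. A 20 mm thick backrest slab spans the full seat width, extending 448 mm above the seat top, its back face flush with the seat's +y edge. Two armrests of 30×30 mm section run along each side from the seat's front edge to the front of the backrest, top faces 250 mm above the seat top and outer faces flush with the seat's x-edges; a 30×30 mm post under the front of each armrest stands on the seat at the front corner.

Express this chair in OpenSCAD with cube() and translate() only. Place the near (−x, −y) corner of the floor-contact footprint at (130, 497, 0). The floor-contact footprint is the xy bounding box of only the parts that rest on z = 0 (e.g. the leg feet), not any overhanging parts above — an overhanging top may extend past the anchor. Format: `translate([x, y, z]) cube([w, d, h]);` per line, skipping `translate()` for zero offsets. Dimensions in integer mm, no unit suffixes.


translate([130, 497, 421]) cube([454, 460, 38]);
translate([130, 497, 0]) cube([39, 39, 421]);
translate([545, 497, 0]) cube([39, 39, 421]);
translate([130, 918, 0]) cube([39, 39, 421]);
translate([545, 918, 0]) cube([39, 39, 421]);
translate([130, 937, 459]) cube([454, 20, 448]);
translate([130, 497, 679]) cube([30, 440, 30]);
translate([554, 497, 679]) cube([30, 440, 30]);
translate([130, 497, 459]) cube([30, 30, 220]);
translate([554, 497, 459]) cube([30, 30, 220]);


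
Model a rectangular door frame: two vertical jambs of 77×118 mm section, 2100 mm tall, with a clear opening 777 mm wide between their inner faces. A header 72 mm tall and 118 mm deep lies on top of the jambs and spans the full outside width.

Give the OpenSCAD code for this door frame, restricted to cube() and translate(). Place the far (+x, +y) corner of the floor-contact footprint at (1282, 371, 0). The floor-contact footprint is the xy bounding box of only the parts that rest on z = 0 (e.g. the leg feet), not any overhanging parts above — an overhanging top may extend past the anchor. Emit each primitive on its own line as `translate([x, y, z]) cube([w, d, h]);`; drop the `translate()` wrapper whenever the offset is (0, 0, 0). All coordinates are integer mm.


translate([351, 253, 0]) cube([77, 118, 2100]);
translate([1205, 253, 0]) cube([77, 118, 2100]);
translate([351, 253, 2100]) cube([931, 118, 72]);


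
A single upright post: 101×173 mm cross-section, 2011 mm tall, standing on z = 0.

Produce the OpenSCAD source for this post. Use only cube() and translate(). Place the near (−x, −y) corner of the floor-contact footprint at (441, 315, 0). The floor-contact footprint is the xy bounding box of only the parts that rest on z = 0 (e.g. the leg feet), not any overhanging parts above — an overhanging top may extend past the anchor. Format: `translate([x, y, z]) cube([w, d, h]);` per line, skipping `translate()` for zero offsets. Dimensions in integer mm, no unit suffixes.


translate([441, 315, 0]) cube([101, 173, 2011]);


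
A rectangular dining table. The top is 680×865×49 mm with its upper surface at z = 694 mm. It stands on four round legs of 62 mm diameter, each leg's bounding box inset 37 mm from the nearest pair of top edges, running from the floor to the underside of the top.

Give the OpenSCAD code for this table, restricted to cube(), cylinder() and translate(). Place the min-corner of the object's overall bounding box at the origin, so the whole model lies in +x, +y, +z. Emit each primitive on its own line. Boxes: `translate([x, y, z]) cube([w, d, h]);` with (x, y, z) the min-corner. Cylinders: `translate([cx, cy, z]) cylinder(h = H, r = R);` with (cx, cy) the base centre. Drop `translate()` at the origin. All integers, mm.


translate([0, 0, 645]) cube([680, 865, 49]);
translate([68, 68, 0]) cylinder(h = 645, r = 31);
translate([612, 68, 0]) cylinder(h = 645, r = 31);
translate([68, 797, 0]) cylinder(h = 645, r = 31);
translate([612, 797, 0]) cylinder(h = 645, r = 31);


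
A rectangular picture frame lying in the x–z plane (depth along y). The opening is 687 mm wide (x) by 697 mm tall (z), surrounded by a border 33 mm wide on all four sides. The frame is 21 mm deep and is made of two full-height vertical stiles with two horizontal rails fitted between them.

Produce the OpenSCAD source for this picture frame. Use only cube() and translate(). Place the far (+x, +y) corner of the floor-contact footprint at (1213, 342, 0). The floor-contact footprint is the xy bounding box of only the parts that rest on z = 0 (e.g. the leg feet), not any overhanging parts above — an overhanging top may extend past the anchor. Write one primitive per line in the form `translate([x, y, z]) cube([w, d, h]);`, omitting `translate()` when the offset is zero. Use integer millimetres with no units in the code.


translate([460, 321, 0]) cube([33, 21, 763]);
translate([1180, 321, 0]) cube([33, 21, 763]);
translate([493, 321, 0]) cube([687, 21, 33]);
translate([493, 321, 730]) cube([687, 21, 33]);


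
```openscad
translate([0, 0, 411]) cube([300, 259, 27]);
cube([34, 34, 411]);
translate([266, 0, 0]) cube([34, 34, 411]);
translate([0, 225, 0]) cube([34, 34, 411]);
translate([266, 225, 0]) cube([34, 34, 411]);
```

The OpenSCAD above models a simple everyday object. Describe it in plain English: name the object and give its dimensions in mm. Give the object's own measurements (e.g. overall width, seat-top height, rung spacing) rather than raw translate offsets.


A four-legged stool. The seat is a 300×259×27 mm slab whose top surface is at z = 438 mm; four square legs, each 34×34 mm in cross-section, run from the floor (z = 0) to the underside of the seat, each flush with a corner of the seat.


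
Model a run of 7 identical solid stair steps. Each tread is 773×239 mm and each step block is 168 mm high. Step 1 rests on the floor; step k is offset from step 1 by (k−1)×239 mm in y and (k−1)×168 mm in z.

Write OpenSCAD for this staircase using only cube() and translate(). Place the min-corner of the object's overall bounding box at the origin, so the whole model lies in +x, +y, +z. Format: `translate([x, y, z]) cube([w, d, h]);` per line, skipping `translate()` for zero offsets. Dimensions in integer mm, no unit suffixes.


cube([773, 239, 168]);
translate([0, 239, 168]) cube([773, 239, 168]);
translate([0, 478, 336]) cube([773, 239, 168]);
translate([0, 717, 504]) cube([773, 239, 168]);
translate([0, 956, 672]) cube([773, 239, 168]);
translate([0, 1195, 840]) cube([773, 239, 168]);
translate([0, 1434, 1008]) cube([773, 239, 168]);


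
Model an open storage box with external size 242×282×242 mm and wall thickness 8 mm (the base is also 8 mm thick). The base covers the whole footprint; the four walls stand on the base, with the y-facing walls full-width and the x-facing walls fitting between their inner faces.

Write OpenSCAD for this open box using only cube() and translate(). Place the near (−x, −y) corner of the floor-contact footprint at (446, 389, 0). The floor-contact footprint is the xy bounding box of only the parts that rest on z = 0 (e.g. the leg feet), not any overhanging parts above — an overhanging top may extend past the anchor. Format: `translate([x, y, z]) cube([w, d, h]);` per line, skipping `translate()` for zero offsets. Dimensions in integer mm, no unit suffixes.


translate([446, 389, 0]) cube([242, 282, 8]);
translate([446, 389, 8]) cube([242, 8, 234]);
translate([446, 663, 8]) cube([242, 8, 234]);
translate([446, 397, 8]) cube([8, 266, 234]);
translate([680, 397, 8]) cube([8, 266, 234]);


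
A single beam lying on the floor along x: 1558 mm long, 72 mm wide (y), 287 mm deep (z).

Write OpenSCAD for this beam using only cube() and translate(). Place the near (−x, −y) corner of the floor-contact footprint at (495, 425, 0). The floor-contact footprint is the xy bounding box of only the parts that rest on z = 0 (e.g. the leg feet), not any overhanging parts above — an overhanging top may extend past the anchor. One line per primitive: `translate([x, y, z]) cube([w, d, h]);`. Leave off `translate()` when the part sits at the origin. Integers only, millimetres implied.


translate([495, 425, 0]) cube([1558, 72, 287]);


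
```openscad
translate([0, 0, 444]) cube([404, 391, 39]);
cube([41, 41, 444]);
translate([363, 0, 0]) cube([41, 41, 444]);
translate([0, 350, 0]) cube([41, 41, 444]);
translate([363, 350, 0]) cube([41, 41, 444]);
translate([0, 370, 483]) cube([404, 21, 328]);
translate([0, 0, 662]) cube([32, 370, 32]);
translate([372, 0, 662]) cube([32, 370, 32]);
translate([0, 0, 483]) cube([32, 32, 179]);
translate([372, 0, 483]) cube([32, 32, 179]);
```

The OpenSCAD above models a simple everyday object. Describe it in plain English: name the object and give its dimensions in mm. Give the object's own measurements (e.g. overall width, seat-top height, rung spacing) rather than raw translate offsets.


A chair. The seat is a 404×391×39 mm slab with its top at z = 483 mm, on four 41×41 mm corner legs (flush with the seat edges, standing on z = 0). A flat backrest 21 mm thick, 328 mm tall, spans the full seat width and rises from the seat top along its +y edge, rear face flush with the rear of the seat. Two armrests of 32×32 mm section run along each side from the seat's front edge to the front of the backrest, top faces 211 mm above the seat top and outer faces flush with the seat's x-edges; a 32×32 mm post under the front of each armrest stands on the seat at the front corner.


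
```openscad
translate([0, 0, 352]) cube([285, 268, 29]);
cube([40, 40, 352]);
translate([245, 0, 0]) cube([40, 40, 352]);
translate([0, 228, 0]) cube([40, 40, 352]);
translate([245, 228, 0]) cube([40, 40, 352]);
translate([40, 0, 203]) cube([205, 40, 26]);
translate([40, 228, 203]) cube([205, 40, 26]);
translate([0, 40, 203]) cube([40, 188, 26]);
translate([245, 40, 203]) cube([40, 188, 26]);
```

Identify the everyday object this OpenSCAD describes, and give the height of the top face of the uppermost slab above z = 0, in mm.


A stool. The seat height is 381 mm.

A 285×268×29 slab at z = 352 on four corner posts — a stool. The seat top is 352 + 29 = 381 mm.


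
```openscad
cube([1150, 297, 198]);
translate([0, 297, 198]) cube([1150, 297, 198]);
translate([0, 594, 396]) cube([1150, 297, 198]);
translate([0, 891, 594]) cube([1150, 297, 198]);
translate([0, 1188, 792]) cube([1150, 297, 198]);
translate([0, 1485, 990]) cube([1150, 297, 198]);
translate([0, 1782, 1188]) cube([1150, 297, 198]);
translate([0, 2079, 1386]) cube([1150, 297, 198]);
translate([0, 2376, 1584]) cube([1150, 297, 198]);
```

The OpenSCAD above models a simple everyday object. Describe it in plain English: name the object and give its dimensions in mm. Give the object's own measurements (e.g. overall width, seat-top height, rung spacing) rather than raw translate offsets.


A straight staircase of 9 solid steps. Each step is 1150 mm wide (x), 297 mm deep (y, the going) and 198 mm tall (the rise). The first step rests on the floor; each subsequent step sits one going further in +y and one rise higher in +z, directly behind and above the previous step with no overlap.


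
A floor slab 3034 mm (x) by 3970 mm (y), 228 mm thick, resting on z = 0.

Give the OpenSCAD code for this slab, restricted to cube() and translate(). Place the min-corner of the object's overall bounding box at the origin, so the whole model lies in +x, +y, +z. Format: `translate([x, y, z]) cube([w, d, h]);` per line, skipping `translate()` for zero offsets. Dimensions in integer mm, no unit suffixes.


cube([3034, 3970, 228]);


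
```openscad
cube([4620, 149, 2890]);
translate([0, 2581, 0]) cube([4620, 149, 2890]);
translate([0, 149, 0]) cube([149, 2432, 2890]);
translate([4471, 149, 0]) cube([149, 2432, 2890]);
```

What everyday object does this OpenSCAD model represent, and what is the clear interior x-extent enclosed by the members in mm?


A house (or room) frame. The interior width is 4322 mm.

Four 2890 mm walls enclosing a rectangle with no floor or roof — a room or house frame. Outside width is 4620 mm and wall thickness is 149 mm, so the interior width is 4620 − 2 × 149 = 4322 mm.


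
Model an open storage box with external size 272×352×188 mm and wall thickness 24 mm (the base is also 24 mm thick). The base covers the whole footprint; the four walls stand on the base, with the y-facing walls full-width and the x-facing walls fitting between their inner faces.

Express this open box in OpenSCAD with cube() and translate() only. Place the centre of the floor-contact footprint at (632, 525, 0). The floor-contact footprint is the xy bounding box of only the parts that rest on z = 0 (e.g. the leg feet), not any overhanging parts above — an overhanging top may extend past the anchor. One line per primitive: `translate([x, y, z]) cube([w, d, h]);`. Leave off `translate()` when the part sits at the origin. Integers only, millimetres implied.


translate([496, 349, 0]) cube([272, 352, 24]);
translate([496, 349, 24]) cube([272, 24, 164]);
translate([496, 677, 24]) cube([272, 24, 164]);
translate([496, 373, 24]) cube([24, 304, 164]);
translate([744, 373, 24]) cube([24, 304, 164]);


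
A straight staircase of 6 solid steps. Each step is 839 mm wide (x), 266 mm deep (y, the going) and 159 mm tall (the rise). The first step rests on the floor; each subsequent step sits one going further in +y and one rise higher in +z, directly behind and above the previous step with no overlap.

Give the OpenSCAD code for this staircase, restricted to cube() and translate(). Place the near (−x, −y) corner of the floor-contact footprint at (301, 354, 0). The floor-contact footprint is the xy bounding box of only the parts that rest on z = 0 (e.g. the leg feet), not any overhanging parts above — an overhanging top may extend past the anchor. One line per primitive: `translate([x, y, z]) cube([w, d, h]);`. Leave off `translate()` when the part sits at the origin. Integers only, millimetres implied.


translate([301, 354, 0]) cube([839, 266, 159]);
translate([301, 620, 159]) cube([839, 266, 159]);
translate([301, 886, 318]) cube([839, 266, 159]);
translate([301, 1152, 477]) cube([839, 266, 159]);
translate([301, 1418, 636]) cube([839, 266, 159]);
translate([301, 1684, 795]) cube([839, 266, 159]);


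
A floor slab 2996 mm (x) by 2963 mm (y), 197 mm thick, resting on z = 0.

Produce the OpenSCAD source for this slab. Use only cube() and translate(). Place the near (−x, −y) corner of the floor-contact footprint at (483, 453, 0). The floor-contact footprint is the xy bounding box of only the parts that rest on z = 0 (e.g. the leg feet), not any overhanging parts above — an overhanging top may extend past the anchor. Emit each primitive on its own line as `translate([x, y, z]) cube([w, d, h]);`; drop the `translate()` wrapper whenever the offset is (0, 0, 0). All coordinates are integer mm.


translate([483, 453, 0]) cube([2996, 2963, 197]);


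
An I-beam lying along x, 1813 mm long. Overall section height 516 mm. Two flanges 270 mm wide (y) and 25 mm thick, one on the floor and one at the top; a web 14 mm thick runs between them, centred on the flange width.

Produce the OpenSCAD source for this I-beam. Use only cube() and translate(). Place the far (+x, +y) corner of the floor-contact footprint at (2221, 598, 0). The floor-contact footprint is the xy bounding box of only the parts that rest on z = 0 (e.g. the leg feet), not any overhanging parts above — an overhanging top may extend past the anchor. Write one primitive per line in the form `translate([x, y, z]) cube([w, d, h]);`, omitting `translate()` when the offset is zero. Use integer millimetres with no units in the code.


translate([408, 328, 0]) cube([1813, 270, 25]);
translate([408, 456, 25]) cube([1813, 14, 466]);
translate([408, 328, 491]) cube([1813, 270, 25]);


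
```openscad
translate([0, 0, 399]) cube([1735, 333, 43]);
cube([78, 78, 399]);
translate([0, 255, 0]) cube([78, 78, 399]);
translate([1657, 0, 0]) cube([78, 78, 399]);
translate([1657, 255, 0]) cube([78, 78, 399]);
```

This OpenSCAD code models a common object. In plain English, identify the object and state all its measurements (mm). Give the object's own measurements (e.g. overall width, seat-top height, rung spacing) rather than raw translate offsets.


A long wooden bench with a 1735 mm (x) × 333 mm (y) seat, 43 mm thick, its top surface 442 mm above the floor. Four 78 mm square legs at the seat corners, flush with the edges, run from z = 0 to the seat underside.


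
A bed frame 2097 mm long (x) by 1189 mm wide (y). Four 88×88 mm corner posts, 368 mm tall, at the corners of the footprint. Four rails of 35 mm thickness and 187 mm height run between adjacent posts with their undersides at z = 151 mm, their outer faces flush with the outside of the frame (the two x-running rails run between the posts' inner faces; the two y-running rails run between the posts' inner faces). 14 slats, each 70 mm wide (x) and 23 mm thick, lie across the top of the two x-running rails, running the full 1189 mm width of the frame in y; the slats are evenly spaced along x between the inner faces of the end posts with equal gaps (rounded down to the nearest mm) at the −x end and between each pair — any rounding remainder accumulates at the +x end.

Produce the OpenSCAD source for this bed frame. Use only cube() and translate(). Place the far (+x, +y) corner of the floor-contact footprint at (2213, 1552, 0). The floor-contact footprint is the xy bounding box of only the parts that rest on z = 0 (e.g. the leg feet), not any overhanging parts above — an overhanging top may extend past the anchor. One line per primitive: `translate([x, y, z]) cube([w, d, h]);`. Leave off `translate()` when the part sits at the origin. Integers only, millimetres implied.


translate([116, 363, 0]) cube([88, 88, 368]);
translate([116, 1464, 0]) cube([88, 88, 368]);
translate([2125, 363, 0]) cube([88, 88, 368]);
translate([2125, 1464, 0]) cube([88, 88, 368]);
translate([204, 363, 151]) cube([1921, 35, 187]);
translate([204, 1517, 151]) cube([1921, 35, 187]);
translate([116, 451, 151]) cube([35, 1013, 187]);
translate([2178, 451, 151]) cube([35, 1013, 187]);
translate([266, 363, 338]) cube([70, 1189, 23]);
translate([398, 363, 338]) cube([70, 1189, 23]);
translate([530, 363, 338]) cube([70, 1189, 23]);
translate([662, 363, 338]) cube([70, 1189, 23]);
translate([794, 363, 338]) cube([70, 1189, 23]);
translate([926, 363, 338]) cube([70, 1189, 23]);
translate([1058, 363, 338]) cube([70, 1189, 23]);
translate([1190, 363, 338]) cube([70, 1189, 23]);
translate([1322, 363, 338]) cube([70, 1189, 23]);
translate([1454, 363, 338]) cube([70, 1189, 23]);
translate([1586, 363, 338]) cube([70, 1189, 23]);
translate([1718, 363, 338]) cube([70, 1189, 23]);
translate([1850, 363, 338]) cube([70, 1189, 23]);
translate([1982, 363, 338]) cube([70, 1189, 23]);


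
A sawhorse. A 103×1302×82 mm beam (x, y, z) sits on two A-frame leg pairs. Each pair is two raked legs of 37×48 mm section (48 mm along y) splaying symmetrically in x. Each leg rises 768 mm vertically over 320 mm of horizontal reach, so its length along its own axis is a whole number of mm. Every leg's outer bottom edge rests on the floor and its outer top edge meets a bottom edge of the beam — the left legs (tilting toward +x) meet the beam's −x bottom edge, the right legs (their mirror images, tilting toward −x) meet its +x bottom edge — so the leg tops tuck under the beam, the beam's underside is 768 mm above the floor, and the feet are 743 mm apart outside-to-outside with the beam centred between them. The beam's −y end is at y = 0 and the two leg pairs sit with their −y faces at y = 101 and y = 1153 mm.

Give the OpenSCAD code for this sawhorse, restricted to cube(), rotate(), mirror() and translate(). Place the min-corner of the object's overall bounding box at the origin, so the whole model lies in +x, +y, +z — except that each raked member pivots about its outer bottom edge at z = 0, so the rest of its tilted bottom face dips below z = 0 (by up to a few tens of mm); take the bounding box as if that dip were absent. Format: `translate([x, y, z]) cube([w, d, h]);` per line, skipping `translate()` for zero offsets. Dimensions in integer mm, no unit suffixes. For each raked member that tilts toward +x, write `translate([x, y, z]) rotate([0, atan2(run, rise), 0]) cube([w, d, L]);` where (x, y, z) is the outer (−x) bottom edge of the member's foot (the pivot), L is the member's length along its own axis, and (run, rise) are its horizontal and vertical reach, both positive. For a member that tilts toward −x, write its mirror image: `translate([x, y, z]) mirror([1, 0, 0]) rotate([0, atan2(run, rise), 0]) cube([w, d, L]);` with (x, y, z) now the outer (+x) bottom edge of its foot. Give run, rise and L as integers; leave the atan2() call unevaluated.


translate([320, 0, 768]) cube([103, 1302, 82]);
translate([0, 101, 0]) rotate([0, atan2(320, 768), 0]) cube([37, 48, 832]);
translate([743, 101, 0]) mirror([1, 0, 0]) rotate([0, atan2(320, 768), 0]) cube([37, 48, 832]);
translate([0, 1153, 0]) rotate([0, atan2(320, 768), 0]) cube([37, 48, 832]);
translate([743, 1153, 0]) mirror([1, 0, 0]) rotate([0, atan2(320, 768), 0]) cube([37, 48, 832]);


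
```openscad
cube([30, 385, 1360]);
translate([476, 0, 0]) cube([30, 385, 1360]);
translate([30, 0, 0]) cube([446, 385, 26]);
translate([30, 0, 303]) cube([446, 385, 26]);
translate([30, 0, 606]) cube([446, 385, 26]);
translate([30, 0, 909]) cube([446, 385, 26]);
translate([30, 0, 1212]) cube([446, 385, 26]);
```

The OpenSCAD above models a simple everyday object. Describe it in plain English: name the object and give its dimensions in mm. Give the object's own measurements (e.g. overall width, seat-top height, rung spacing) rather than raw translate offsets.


An open bookshelf. Two side panels, each 30 mm thick, 385 mm deep and 1360 mm tall, stand 506 mm apart (outside-to-outside). Between them sit 5 shelves, each 26 mm thick and 385 mm deep, spanning the full gap between the sides. The bottom shelf rests on the floor (its underside at z = 0) and the clear gap between one shelf's top and the next shelf's underside is 277 mm.


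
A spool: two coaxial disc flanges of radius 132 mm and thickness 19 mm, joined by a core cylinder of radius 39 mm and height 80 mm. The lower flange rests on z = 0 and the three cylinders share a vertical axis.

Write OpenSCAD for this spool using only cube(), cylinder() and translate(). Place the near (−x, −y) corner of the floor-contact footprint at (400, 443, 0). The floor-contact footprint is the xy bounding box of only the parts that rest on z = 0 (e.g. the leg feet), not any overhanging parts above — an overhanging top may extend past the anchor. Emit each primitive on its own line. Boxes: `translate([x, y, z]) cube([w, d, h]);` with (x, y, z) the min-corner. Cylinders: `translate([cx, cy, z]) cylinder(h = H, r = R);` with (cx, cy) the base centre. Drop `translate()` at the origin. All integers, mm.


translate([532, 575, 0]) cylinder(h = 19, r = 132);
translate([532, 575, 19]) cylinder(h = 80, r = 39);
translate([532, 575, 99]) cylinder(h = 19, r = 132);
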